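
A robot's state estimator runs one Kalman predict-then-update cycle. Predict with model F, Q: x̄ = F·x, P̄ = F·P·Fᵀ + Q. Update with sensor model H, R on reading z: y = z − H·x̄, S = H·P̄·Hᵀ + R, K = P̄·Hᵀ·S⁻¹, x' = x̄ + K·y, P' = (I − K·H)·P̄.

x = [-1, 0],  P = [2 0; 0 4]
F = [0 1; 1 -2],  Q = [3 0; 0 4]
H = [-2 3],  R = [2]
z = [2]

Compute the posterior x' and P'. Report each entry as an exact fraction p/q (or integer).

x' = [-95/162, 43/162]
P' = [206/81 131/81; 131/81 101/81]

x̄ = F·x = [0, -1]
P̄ = F·P·Fᵀ + Q = [7 -8; -8 22]
y = z − H·x̄ = [5]
S = H·P̄·Hᵀ + R = [324]
K = P̄·Hᵀ·S⁻¹ = [-19/162; 41/162]
x' = x̄ + K·y = [-95/162, 43/162]
P' = (I − K·H)·P̄ = [206/81 131/81; 131/81 101/81]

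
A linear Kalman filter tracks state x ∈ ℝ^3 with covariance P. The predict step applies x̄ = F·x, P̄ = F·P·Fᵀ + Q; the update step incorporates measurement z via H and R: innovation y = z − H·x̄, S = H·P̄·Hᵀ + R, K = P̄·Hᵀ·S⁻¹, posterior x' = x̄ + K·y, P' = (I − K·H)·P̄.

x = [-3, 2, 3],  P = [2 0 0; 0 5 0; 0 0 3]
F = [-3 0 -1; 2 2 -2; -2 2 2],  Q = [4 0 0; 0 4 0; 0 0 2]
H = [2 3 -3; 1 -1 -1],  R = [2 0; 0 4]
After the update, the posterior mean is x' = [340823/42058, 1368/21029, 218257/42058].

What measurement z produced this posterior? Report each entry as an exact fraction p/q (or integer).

x̄ = F·x = [6, -8, 16]
P̄ = F·P·Fᵀ + Q = [25 -6 6; -6 44 0; 6 0 42]
S = H·P̄·Hᵀ + R = [732 8; 8 115]
K = P̄·Hᵀ·S⁻¹ = [705/42058 4547/21029; 3550/21029 -9390/21029; -6411/42058 -6360/21029]
x' − x̄ = [88475/42058, 169600/21029, -454671/42058] = K·y
y = (KᵀK)⁻¹·Kᵀ·(x' − x̄) = [61, 5]
z = y + H·x̄ = [61, 5] + [-60, -2] = [1, 3]

z = [1, 3]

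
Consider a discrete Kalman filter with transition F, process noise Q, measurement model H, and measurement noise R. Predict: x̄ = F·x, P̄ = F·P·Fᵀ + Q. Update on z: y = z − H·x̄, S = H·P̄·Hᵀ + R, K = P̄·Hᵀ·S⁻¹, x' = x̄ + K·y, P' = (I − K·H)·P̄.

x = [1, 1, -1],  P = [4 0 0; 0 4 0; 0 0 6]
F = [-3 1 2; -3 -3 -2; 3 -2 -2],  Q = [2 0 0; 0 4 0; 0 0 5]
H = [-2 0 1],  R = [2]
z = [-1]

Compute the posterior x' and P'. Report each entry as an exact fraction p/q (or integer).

x' = [-76/619, -2620/619, -747/619]
P' = [854/619 2400/619 1308/619; 2400/619 61756/619 4824/619; 1308/619 4824/619 3050/619]

x̄ = F·x = [-4, -4, 3]
P̄ = F·P·Fᵀ + Q = [66 0 -68; 0 100 12; -68 12 81]
y = z − H·x̄ = [-12]
S = H·P̄·Hᵀ + R = [619]
K = P̄·Hᵀ·S⁻¹ = [-200/619; 12/619; 217/619]
x' = x̄ + K·y = [-76/619, -2620/619, -747/619]
P' = (I − K·H)·P̄ = [854/619 2400/619 1308/619; 2400/619 61756/619 4824/619; 1308/619 4824/619 3050/619]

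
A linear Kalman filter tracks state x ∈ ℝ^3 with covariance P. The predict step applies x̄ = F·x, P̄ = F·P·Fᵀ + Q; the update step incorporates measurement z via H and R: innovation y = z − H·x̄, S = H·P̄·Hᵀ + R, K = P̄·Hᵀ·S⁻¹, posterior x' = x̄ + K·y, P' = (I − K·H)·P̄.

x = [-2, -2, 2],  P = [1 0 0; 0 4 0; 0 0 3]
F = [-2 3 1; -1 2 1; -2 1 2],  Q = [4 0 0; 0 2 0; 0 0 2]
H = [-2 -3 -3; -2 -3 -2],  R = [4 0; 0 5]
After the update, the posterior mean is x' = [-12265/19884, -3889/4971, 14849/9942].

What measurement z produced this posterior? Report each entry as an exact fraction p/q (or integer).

x̄ = F·x = [0, 0, 6]
P̄ = F·P·Fᵀ + Q = [47 29 22; 29 22 16; 22 16 22]
S = H·P̄·Hᵀ + R = [1488 1326; 1326 1195]
K = P̄·Hᵀ·S⁻¹ = [3185/19884 -1213/3314; 329/4971 -338/1657; -4237/9942 595/1657]
x' − x̄ = [-12265/19884, -3889/4971, -44803/9942] = K·y
y = (KᵀK)⁻¹·Kᵀ·(x' − x̄) = [19, 10]
z = y + H·x̄ = [19, 10] + [-18, -12] = [1, -2]

z = [1, -2]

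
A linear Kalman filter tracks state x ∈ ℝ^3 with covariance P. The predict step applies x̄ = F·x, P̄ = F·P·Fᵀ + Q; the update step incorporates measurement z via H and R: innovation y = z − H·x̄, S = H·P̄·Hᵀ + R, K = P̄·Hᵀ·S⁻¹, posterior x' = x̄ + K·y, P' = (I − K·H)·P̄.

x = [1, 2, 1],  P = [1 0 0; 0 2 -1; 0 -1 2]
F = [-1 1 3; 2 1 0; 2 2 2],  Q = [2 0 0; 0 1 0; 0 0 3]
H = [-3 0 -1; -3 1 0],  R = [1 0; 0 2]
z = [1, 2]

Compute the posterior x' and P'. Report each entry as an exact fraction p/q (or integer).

x' = [-11/23, 869/828, 205/276]
P' = [4/23 4/23 -9/23; 4/23 2243/1656 -101/552; -9/23 -101/552 323/184]

x̄ = F·x = [4, 4, 8]
P̄ = F·P·Fᵀ + Q = [17 -3 6; -3 7 6; 6 6 15]
y = z − H·x̄ = [21, 10]
S = H·P̄·Hᵀ + R = [205 174; 174 180]
K = P̄·Hᵀ·S⁻¹ = [-3/23 -4/23; -187/552 1379/3312; -107/184 547/1104]
x' = x̄ + K·y = [-11/23, 869/828, 205/276]
P' = (I − K·H)·P̄ = [4/23 4/23 -9/23; 4/23 2243/1656 -101/552; -9/23 -101/552 323/184]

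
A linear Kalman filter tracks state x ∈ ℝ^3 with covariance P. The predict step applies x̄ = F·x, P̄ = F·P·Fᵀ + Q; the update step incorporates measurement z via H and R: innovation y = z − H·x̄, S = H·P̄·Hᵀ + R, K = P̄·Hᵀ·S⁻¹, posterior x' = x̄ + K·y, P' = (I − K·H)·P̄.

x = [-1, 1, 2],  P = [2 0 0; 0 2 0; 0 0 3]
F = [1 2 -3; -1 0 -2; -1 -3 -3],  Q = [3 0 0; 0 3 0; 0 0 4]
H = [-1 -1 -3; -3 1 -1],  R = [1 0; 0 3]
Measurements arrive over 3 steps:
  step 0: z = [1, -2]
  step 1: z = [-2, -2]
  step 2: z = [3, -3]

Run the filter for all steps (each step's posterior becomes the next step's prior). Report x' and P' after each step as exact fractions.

step 0: x̄ = F·x = [-5, -3, -8]
step 0: P̄ = F·P·Fᵀ + Q = [40 16 13; 16 17 20; 13 20 51]
step 0: y = z − H·x̄ = [-31, -22]
step 0: S = H·P̄·Hᵀ + R = [747 378; 378 373]
step 0: K = P̄·Hᵀ·S⁻¹ = [8791/135747 -5721/15083; -5137/45249 -327/15083; -14306/45249 2002/15083]
step 0: x' = x̄ + K·y = [181502/135747, 45082/45249, -50638/45249]
step 0: P' = (I − K·H)·P̄ = [240812/135747 121192/45249 -68131/45249; 121192/45249 80487/15083 -39724/15083; -68131/45249 -39724/15083 22401/15083]
step 1: x̄ = F·x = [907736/135747, 122326/135747, -131498/135747]
step 1: P̄ = F·P·Fᵀ + Q = [12330920/135747 1467361/135747 -5663057/135747; 1467361/135747 636917/135747 -625867/135747; -5663057/135747 -625867/135747 3637538/135747]
step 1: y = z − H·x̄ = [121358/45249, 244210/15083]
step 1: S = H·P̄·Hᵀ + R = [1226956/15083 -575073/15083; -575073/15083 8236578/15083]
step 1: K = P̄·Hᵀ·S⁻¹ = [67102682/648094533 -256394506/648094533; -27053039/648094533 -29334995/648094533; -226635866/648094533 95434858/648094533]
step 1: x' = x̄ + K·y = [1087364584/1944283599, 109492178/1944283599, 928638398/1944283599]
step 1: P' = (I − K·H)·P̄ = [2672857672/1944283599 3564725417/1944283599 -2146297045/1944283599; 3564725417/1944283599 6951729397/1944283599 -3478431899/1944283599; -2146297045/1944283599 -3478431899/1944283599 2101545514/1944283599]
step 2: x̄ = F·x = [-1479566254/1944283599, -2944641380/1944283599, -4201756312/1944283599]
step 2: P̄ = F·P·Fᵀ + Q = [124104402409/1944283599 14574395129/1944283599 -53728247210/1944283599; 14574395129/1944283599 8326702345/1944283599 -5625769612/1944283599; -53728247210/1944283599 -5625769612/1944283599 37828262317/1944283599]
step 2: y = z − H·x̄ = [-3732208591/648094533, -11528664491/1944283599]
step 2: S = H·P̄·Hᵀ + R = [16428270948/216031511 -6470283595/648094533; -6470283595/648094533 770363122330/1944283599]
step 2: K = P̄·Hᵀ·S⁻¹ = [1176438010944/11677805218133 -22894011902204/58389026090665; -536792009382/11677805218133 -464814802082/11677805218133; -4054459531743/11677805218133 8412498921133/58389026090665]
step 2: x' = x̄ + K·y = [57443404220906/58389026090665, -11838805477808/11677805218133, -59322624609112/58389026090665]
step 2: P' = (I − K·H)·P̄ = [79170270660607/58389026090665 21071693405515/11677805218133 -63470309247634/58389026090665; 21071693405515/11677805218133 41231751508691/11677805218133 -20588884301608/11677805218133; -63470309247634/58389026090665 -20588884301608/11677805218133 62229009471463/58389026090665]

step 0: x' = [181502/135747, 45082/45249, -50638/45249], P' = [240812/135747 121192/45249 -68131/45249; 121192/45249 80487/15083 -39724/15083; -68131/45249 -39724/15083 22401/15083]
step 1: x' = [1087364584/1944283599, 109492178/1944283599, 928638398/1944283599], P' = [2672857672/1944283599 3564725417/1944283599 -2146297045/1944283599; 3564725417/1944283599 6951729397/1944283599 -3478431899/1944283599; -2146297045/1944283599 -3478431899/1944283599 2101545514/1944283599]
step 2: x' = [57443404220906/58389026090665, -11838805477808/11677805218133, -59322624609112/58389026090665], P' = [79170270660607/58389026090665 21071693405515/11677805218133 -63470309247634/58389026090665; 21071693405515/11677805218133 41231751508691/11677805218133 -20588884301608/11677805218133; -63470309247634/58389026090665 -20588884301608/11677805218133 62229009471463/58389026090665]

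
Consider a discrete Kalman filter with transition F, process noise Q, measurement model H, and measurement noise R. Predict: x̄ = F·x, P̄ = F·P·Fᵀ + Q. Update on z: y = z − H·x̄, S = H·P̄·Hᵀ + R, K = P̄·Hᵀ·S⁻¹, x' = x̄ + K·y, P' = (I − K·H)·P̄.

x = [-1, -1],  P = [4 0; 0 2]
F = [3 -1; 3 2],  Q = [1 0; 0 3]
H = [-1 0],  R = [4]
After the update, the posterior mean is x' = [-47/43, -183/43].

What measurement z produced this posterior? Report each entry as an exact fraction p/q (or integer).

x̄ = F·x = [-2, -5]
P̄ = F·P·Fᵀ + Q = [39 32; 32 47]
S = H·P̄·Hᵀ + R = [43]
K = P̄·Hᵀ·S⁻¹ = [-39/43; -32/43]
x' − x̄ = [39/43, 32/43] = K·y
y = (KᵀK)⁻¹·Kᵀ·(x' − x̄) = [-1]
z = y + H·x̄ = [-1] + [2] = [1]

z = [1]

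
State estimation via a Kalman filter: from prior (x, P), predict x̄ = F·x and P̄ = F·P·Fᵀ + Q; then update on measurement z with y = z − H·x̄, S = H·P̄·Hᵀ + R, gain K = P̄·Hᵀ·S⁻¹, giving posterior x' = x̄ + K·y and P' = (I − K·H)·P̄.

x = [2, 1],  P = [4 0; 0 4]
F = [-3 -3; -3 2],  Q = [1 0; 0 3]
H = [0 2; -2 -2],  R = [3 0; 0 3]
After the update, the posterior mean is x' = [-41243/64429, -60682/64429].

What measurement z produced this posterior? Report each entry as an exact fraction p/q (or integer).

x̄ = F·x = [-9, -4]
P̄ = F·P·Fᵀ + Q = [73 12; 12 55]
S = H·P̄·Hᵀ + R = [223 -268; -268 611]
K = P̄·Hᵀ·S⁻¹ = [-30896/64429 -31478/64429; 31298/64429 -402/64429]
x' − x̄ = [538618/64429, 197034/64429] = K·y
y = (KᵀK)⁻¹·Kᵀ·(x' − x̄) = [6, -23]
z = y + H·x̄ = [6, -23] + [-8, 26] = [-2, 3]

z = [-2, 3]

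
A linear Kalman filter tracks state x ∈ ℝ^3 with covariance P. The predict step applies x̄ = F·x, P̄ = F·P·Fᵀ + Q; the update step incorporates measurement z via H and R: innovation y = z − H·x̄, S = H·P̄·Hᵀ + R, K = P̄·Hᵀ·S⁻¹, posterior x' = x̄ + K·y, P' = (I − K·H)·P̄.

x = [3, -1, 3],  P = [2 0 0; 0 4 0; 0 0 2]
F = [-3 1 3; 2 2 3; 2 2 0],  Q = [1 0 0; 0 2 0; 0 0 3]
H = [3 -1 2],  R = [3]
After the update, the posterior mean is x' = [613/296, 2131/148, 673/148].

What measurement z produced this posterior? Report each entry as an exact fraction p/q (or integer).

x̄ = F·x = [-1, 13, 4]
P̄ = F·P·Fᵀ + Q = [41 14 -4; 14 44 24; -4 24 27]
S = H·P̄·Hᵀ + R = [296]
K = P̄·Hᵀ·S⁻¹ = [101/296; 23/148; 9/148]
x' − x̄ = [909/296, 207/148, 81/148] = K·y
y = (KᵀK)⁻¹·Kᵀ·(x' − x̄) = [9]
z = y + H·x̄ = [9] + [-8] = [1]

z = [1]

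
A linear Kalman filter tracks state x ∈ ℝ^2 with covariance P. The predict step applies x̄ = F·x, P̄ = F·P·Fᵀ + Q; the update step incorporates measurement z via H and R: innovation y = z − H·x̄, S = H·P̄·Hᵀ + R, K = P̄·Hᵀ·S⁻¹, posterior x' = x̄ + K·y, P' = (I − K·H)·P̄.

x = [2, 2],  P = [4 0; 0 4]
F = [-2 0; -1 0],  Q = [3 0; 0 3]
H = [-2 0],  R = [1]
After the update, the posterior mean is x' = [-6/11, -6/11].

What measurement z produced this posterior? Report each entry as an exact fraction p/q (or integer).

z = [1]

x̄ = F·x = [-4, -2]
P̄ = F·P·Fᵀ + Q = [19 8; 8 7]
S = H·P̄·Hᵀ + R = [77]
K = P̄·Hᵀ·S⁻¹ = [-38/77; -16/77]
x' − x̄ = [38/11, 16/11] = K·y
y = (KᵀK)⁻¹·Kᵀ·(x' − x̄) = [-7]
z = y + H·x̄ = [-7] + [8] = [1]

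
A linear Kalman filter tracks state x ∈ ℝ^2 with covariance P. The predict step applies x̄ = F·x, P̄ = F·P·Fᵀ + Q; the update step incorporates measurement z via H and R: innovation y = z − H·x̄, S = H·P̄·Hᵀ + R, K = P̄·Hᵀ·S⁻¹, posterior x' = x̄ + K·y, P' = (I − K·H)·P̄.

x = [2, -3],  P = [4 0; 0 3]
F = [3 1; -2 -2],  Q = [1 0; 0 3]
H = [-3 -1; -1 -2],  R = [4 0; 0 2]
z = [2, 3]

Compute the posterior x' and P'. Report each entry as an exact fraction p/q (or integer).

x̄ = F·x = [3, 2]
P̄ = F·P·Fᵀ + Q = [40 -30; -30 31]
y = z − H·x̄ = [13, 10]
S = H·P̄·Hᵀ + R = [215 -28; -28 46]
K = P̄·Hᵀ·S⁻¹ = [-1790/4553 890/4553; 909/4553 -2614/4553]
x' = x̄ + K·y = [-711/4553, -5217/4553]
P' = (I − K·H)·P̄ = [3220/4553 -2500/4553; -2500/4553 3864/4553]

x' = [-711/4553, -5217/4553]
P' = [3220/4553 -2500/4553; -2500/4553 3864/4553]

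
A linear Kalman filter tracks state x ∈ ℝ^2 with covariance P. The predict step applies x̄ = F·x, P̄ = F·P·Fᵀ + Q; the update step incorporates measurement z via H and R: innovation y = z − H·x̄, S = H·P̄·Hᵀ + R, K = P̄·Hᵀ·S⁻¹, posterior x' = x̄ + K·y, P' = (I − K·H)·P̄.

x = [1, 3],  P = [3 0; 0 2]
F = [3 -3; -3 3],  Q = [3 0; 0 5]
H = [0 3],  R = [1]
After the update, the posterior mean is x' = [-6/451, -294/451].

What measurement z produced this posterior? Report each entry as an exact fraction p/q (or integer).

x̄ = F·x = [-6, 6]
P̄ = F·P·Fᵀ + Q = [48 -45; -45 50]
S = H·P̄·Hᵀ + R = [451]
K = P̄·Hᵀ·S⁻¹ = [-135/451; 150/451]
x' − x̄ = [2700/451, -3000/451] = K·y
y = (KᵀK)⁻¹·Kᵀ·(x' − x̄) = [-20]
z = y + H·x̄ = [-20] + [18] = [-2]

z = [-2]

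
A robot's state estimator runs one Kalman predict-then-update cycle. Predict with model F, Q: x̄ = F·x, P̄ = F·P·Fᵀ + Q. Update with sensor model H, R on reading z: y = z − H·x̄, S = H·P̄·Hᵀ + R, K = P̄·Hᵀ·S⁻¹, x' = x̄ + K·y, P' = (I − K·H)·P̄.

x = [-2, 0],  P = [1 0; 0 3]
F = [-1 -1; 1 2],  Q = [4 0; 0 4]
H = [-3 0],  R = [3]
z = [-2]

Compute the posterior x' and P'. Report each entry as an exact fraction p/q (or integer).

x̄ = F·x = [2, -2]
P̄ = F·P·Fᵀ + Q = [8 -7; -7 17]
y = z − H·x̄ = [4]
S = H·P̄·Hᵀ + R = [75]
K = P̄·Hᵀ·S⁻¹ = [-8/25; 7/25]
x' = x̄ + K·y = [18/25, -22/25]
P' = (I − K·H)·P̄ = [8/25 -7/25; -7/25 278/25]

x' = [18/25, -22/25]
P' = [8/25 -7/25; -7/25 278/25]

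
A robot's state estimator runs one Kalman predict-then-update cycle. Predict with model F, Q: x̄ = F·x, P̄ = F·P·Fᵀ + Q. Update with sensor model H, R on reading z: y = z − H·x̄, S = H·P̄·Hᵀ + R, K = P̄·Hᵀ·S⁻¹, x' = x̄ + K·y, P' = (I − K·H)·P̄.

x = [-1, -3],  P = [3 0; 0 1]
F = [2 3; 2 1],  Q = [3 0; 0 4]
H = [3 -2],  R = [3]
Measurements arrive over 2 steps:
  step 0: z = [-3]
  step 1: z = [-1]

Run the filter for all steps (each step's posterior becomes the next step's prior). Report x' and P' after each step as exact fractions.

step 0: x̄ = F·x = [-11, -5]
step 0: P̄ = F·P·Fᵀ + Q = [24 15; 15 17]
step 0: y = z − H·x̄ = [20]
step 0: S = H·P̄·Hᵀ + R = [107]
step 0: K = P̄·Hᵀ·S⁻¹ = [42/107; 11/107]
step 0: x' = x̄ + K·y = [-337/107, -315/107]
step 0: P' = (I − K·H)·P̄ = [804/107 1143/107; 1143/107 1698/107]
step 1: x̄ = F·x = [-1619/107, -989/107]
step 1: P̄ = F·P·Fᵀ + Q = [32535/107 17454/107; 17454/107 9914/107]
step 1: y = z − H·x̄ = [2772/107]
step 1: S = H·P̄·Hᵀ + R = [123344/107]
step 1: K = P̄·Hᵀ·S⁻¹ = [62697/123344; 16267/61672]
step 1: x' = x̄ + K·y = [-60509/30836, -37153/15418]
step 1: P' = (I − K·H)·P̄ = [767133/123344 528327/61672; 528327/61672 384045/30836]

step 0: x' = [-337/107, -315/107], P' = [804/107 1143/107; 1143/107 1698/107]
step 1: x' = [-60509/30836, -37153/15418], P' = [767133/123344 528327/61672; 528327/61672 384045/30836]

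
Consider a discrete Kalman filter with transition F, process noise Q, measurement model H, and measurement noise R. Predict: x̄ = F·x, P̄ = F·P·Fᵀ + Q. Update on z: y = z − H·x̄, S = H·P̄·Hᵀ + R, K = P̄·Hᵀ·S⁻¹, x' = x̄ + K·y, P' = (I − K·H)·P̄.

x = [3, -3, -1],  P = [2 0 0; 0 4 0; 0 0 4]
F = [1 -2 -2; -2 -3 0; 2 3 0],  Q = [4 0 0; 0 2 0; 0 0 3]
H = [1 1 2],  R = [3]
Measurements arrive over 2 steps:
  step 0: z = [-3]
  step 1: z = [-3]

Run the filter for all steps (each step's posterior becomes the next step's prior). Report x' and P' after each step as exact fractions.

step 0: x' = [451/59, 419/59, -507/59], P' = [1918/59 1576/59 -1720/59; 1576/59 2230/59 -1936/59; -1720/59 -1936/59 1873/59]
step 1: x' = [148129/66063, 290021/66063, -104575/22021], P' = [2029378/66063 1819808/66063 -636016/22021; 1819808/66063 3108388/66063 -848322/22021; -636016/22021 -848322/22021 769361/22021]

step 0: x̄ = F·x = [11, 3, -3]
step 0: P̄ = F·P·Fᵀ + Q = [38 20 -20; 20 46 -44; -20 -44 47]
step 0: y = z − H·x̄ = [-11]
step 0: S = H·P̄·Hᵀ + R = [59]
step 0: K = P̄·Hᵀ·S⁻¹ = [18/59; -22/59; 30/59]
step 0: x' = x̄ + K·y = [451/59, 419/59, -507/59]
step 0: P' = (I − K·H)·P̄ = [1918/59 1576/59 -1720/59; 1576/59 2230/59 -1936/59; -1720/59 -1936/59 1873/59]
step 1: x̄ = F·x = [627/59, -2159/59, 2159/59]
step 1: P̄ = F·P·Fᵀ + Q = [3654/59 -7376/59 7376/59; -7376/59 46772/59 -46654/59; 7376/59 -46654/59 46831/59]
step 1: y = z − H·x̄ = [-2963/59]
step 1: S = H·P̄·Hᵀ + R = [66063/59]
step 1: K = P̄·Hᵀ·S⁻¹ = [11030/66063; -53912/66063; 18128/22021]
step 1: x' = x̄ + K·y = [148129/66063, 290021/66063, -104575/22021]
step 1: P' = (I − K·H)·P̄ = [2029378/66063 1819808/66063 -636016/22021; 1819808/66063 3108388/66063 -848322/22021; -636016/22021 -848322/22021 769361/22021]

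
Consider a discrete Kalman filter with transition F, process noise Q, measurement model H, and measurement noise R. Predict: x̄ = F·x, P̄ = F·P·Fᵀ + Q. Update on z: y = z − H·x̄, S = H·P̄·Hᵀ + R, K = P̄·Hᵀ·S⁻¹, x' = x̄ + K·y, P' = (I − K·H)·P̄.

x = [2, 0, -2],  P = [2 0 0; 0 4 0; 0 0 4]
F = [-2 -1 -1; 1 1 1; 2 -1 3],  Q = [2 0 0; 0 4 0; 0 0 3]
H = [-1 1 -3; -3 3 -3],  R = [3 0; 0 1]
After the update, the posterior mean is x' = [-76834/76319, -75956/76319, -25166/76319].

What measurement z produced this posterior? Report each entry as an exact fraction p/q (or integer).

z = [1, 1]

x̄ = F·x = [-2, 0, -2]
P̄ = F·P·Fᵀ + Q = [18 -12 -16; -12 14 12; -16 12 51]
S = H·P̄·Hᵀ + R = [350 291; 291 460]
K = P̄·Hᵀ·S⁻¹ = [20502/76319 -19938/76319; -16822/76319 17610/76319; -37421/76319 12225/76319]
x' − x̄ = [75804/76319, -75956/76319, 127472/76319] = K·y
y = (KᵀK)⁻¹·Kᵀ·(x' − x̄) = [-7, -11]
z = y + H·x̄ = [-7, -11] + [8, 12] = [1, 1]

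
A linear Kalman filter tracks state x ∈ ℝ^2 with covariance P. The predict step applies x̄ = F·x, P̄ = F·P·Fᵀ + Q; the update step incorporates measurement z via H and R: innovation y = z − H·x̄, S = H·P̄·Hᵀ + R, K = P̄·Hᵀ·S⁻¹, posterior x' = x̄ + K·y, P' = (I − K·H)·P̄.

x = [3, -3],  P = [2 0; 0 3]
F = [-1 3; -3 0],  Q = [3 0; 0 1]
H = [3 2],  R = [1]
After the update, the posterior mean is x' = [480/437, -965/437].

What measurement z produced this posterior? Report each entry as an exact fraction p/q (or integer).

x̄ = F·x = [-12, -9]
P̄ = F·P·Fᵀ + Q = [32 6; 6 19]
S = H·P̄·Hᵀ + R = [437]
K = P̄·Hᵀ·S⁻¹ = [108/437; 56/437]
x' − x̄ = [5724/437, 2968/437] = K·y
y = (KᵀK)⁻¹·Kᵀ·(x' − x̄) = [53]
z = y + H·x̄ = [53] + [-54] = [-1]

z = [-1]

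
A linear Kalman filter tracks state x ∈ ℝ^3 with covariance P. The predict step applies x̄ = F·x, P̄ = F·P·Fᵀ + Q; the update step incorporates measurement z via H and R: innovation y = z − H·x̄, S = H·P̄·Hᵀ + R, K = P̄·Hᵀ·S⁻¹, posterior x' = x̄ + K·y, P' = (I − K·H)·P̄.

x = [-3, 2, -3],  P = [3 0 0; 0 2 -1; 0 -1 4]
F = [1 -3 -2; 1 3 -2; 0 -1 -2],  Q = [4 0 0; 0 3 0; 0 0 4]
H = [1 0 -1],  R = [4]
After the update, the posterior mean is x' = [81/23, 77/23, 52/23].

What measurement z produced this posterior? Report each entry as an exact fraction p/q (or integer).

z = [3]

x̄ = F·x = [-3, 9, 4]
P̄ = F·P·Fᵀ + Q = [29 1 14; 1 52 14; 14 14 18]
S = H·P̄·Hᵀ + R = [23]
K = P̄·Hᵀ·S⁻¹ = [15/23; -13/23; -4/23]
x' − x̄ = [150/23, -130/23, -40/23] = K·y
y = (KᵀK)⁻¹·Kᵀ·(x' − x̄) = [10]
z = y + H·x̄ = [10] + [-7] = [3]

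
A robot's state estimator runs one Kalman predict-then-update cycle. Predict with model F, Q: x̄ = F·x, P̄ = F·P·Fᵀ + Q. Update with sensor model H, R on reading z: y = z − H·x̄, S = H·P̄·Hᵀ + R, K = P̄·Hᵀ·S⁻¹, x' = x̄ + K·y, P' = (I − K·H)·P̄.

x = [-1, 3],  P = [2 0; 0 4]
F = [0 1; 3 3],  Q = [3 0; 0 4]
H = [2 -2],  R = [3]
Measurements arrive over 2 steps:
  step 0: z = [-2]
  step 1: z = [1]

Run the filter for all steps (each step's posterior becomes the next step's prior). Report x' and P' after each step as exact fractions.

step 0: x̄ = F·x = [3, 6]
step 0: P̄ = F·P·Fᵀ + Q = [7 12; 12 58]
step 0: y = z − H·x̄ = [4]
step 0: S = H·P̄·Hᵀ + R = [167]
step 0: K = P̄·Hᵀ·S⁻¹ = [-10/167; -92/167]
step 0: x' = x̄ + K·y = [461/167, 634/167]
step 0: P' = (I − K·H)·P̄ = [1069/167 1084/167; 1084/167 1222/167]
step 1: x̄ = F·x = [634/167, 3285/167]
step 1: P̄ = F·P·Fᵀ + Q = [1723/167 6918/167; 6918/167 40799/167]
step 1: y = z − H·x̄ = [5469/167]
step 1: S = H·P̄·Hᵀ + R = [115245/167]
step 1: K = P̄·Hᵀ·S⁻¹ = [-2078/23049; -67762/115245]
step 1: x' = x̄ + K·y = [6484/7683, 15947/38415]
step 1: P' = (I − K·H)·P̄ = [108521/23049 111638/23049; 111638/23049 659833/115245]

step 0: x' = [461/167, 634/167], P' = [1069/167 1084/167; 1084/167 1222/167]
step 1: x' = [6484/7683, 15947/38415], P' = [108521/23049 111638/23049; 111638/23049 659833/115245]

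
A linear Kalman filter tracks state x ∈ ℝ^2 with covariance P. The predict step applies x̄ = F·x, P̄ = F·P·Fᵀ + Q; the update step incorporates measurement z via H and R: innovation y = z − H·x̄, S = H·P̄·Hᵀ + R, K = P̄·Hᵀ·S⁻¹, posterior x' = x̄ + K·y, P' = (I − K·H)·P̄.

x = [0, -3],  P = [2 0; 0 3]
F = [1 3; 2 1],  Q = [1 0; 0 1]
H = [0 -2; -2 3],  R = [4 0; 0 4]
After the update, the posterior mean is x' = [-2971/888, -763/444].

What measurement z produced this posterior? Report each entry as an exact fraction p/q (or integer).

z = [3, 1]

x̄ = F·x = [-9, -3]
P̄ = F·P·Fᵀ + Q = [30 13; 13 12]
S = H·P̄·Hᵀ + R = [52 -20; -20 76]
K = P̄·Hᵀ·S⁻¹ = [-599/888 -403/888; -203/444 5/444]
x' − x̄ = [5021/888, 569/444] = K·y
y = (KᵀK)⁻¹·Kᵀ·(x' − x̄) = [-3, -8]
z = y + H·x̄ = [-3, -8] + [6, 9] = [3, 1]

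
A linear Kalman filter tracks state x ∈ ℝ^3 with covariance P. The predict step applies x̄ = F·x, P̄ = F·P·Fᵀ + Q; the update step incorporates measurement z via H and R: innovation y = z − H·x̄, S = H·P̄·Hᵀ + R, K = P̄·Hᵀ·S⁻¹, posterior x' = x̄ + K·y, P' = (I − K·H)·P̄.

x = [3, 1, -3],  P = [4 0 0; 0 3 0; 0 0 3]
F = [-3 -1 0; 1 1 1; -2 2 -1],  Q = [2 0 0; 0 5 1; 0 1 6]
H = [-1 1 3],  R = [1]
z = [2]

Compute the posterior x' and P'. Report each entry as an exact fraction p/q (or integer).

x̄ = F·x = [-10, 1, -1]
P̄ = F·P·Fᵀ + Q = [41 -15 18; -15 15 -4; 18 -4 37]
y = z − H·x̄ = [-6]
S = H·P̄·Hᵀ + R = [288]
K = P̄·Hᵀ·S⁻¹ = [-1/144; 1/16; 89/288]
x' = x̄ + K·y = [-239/24, 5/8, -137/48]
P' = (I − K·H)·P̄ = [2951/72 -119/8 2681/144; -119/8 111/8 -153/16; 2681/144 -153/16 2735/288]

x' = [-239/24, 5/8, -137/48]
P' = [2951/72 -119/8 2681/144; -119/8 111/8 -153/16; 2681/144 -153/16 2735/288]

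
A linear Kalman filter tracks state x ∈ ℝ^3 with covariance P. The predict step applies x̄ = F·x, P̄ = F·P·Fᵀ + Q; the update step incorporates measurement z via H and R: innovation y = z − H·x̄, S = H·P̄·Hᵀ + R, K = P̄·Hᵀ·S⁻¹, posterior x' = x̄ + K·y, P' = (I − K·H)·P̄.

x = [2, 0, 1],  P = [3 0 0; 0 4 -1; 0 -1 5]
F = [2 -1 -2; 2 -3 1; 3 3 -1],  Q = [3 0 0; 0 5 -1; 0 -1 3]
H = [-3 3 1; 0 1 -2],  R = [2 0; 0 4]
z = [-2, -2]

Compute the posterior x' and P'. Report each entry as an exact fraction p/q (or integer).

x' = [211147/55541, 401672/166623, 379655/166623]
P' = [1584439/55541 1354470/55541 677373/55541; 1354470/55541 3514280/166623 1710134/166623; 677373/55541 1710134/166623 996179/166623]

x̄ = F·x = [2, 5, 5]
P̄ = F·P·Fᵀ + Q = [35 9 21; 9 64 -30; 21 -30 77]
y = z − H·x̄ = [-16, 3]
S = H·P̄·Hᵀ + R = [502 287; 287 496]
K = P̄·Hᵀ·S⁻¹ = [-6267/55541 -69/55541; 31372/166623 23503/166623; 15112/166623 -70556/166623]
x' = x̄ + K·y = [211147/55541, 401672/166623, 379655/166623]
P' = (I − K·H)·P̄ = [1584439/55541 1354470/55541 677373/55541; 1354470/55541 3514280/166623 1710134/166623; 677373/55541 1710134/166623 996179/166623]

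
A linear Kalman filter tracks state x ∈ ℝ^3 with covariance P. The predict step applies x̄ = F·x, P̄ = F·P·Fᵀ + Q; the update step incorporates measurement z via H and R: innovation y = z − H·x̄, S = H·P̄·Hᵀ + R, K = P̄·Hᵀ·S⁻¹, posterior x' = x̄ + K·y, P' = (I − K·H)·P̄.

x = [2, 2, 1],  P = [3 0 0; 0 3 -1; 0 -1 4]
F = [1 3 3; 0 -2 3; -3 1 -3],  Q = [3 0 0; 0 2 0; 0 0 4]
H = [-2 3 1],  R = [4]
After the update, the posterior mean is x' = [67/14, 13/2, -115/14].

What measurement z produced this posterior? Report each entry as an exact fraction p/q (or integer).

z = [2]

x̄ = F·x = [11, -1, -7]
P̄ = F·P·Fᵀ + Q = [51 15 -30; 15 62 -51; -30 -51 76]
S = H·P̄·Hᵀ + R = [476]
K = P̄·Hᵀ·S⁻¹ = [-87/476; 15/68; -1/28]
x' − x̄ = [-87/14, 15/2, -17/14] = K·y
y = (KᵀK)⁻¹·Kᵀ·(x' − x̄) = [34]
z = y + H·x̄ = [34] + [-32] = [2]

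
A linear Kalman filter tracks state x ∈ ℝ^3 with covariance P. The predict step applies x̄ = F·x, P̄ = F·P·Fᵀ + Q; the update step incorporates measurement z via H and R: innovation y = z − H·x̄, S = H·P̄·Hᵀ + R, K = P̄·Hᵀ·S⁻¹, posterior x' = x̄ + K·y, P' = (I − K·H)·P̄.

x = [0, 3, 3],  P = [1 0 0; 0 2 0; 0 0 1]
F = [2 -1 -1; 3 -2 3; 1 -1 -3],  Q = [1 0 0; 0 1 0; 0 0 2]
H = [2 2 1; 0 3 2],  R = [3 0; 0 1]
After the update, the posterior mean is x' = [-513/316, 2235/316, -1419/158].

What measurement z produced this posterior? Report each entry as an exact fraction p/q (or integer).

x̄ = F·x = [-6, 3, -12]
P̄ = F·P·Fᵀ + Q = [8 7 7; 7 27 -2; 7 -2 14]
S = H·P̄·Hᵀ + R = [233 246; 246 276]
K = P̄·Hᵀ·S⁻¹ = [267/632 -947/3792; -121/632 1705/3792; 101/316 -389/1896]
x' − x̄ = [1383/316, 1287/316, 477/158] = K·y
y = (KᵀK)⁻¹·Kᵀ·(x' − x̄) = [21, 18]
z = y + H·x̄ = [21, 18] + [-18, -15] = [3, 3]

z = [3, 3]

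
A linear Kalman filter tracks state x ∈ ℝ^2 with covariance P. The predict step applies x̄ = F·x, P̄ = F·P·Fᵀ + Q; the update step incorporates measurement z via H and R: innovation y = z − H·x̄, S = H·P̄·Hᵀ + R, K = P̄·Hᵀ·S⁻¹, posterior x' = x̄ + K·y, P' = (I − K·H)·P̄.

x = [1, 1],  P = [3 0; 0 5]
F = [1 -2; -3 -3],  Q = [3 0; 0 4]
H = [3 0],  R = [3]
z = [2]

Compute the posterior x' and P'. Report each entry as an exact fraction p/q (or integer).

x' = [51/79, -369/79]
P' = [26/79 21/79; 21/79 4681/79]

x̄ = F·x = [-1, -6]
P̄ = F·P·Fᵀ + Q = [26 21; 21 76]
y = z − H·x̄ = [5]
S = H·P̄·Hᵀ + R = [237]
K = P̄·Hᵀ·S⁻¹ = [26/79; 21/79]
x' = x̄ + K·y = [51/79, -369/79]
P' = (I − K·H)·P̄ = [26/79 21/79; 21/79 4681/79]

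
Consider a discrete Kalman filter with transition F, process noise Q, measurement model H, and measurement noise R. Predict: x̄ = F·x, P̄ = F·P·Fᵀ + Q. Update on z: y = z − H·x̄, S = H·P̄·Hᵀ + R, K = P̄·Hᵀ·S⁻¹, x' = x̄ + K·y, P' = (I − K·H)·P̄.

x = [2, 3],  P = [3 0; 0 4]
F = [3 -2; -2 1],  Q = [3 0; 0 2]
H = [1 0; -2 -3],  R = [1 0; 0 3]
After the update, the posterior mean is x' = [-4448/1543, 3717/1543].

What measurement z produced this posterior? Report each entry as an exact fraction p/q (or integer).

x̄ = F·x = [0, -1]
P̄ = F·P·Fᵀ + Q = [46 -26; -26 18]
S = H·P̄·Hᵀ + R = [47 -14; -14 37]
K = P̄·Hᵀ·S⁻¹ = [1506/1543 -14/1543; -990/1543 -458/1543]
x' − x̄ = [-4448/1543, 5260/1543] = K·y
y = (KᵀK)⁻¹·Kᵀ·(x' − x̄) = [-3, -5]
z = y + H·x̄ = [-3, -5] + [0, 3] = [-3, -2]

z = [-3, -2]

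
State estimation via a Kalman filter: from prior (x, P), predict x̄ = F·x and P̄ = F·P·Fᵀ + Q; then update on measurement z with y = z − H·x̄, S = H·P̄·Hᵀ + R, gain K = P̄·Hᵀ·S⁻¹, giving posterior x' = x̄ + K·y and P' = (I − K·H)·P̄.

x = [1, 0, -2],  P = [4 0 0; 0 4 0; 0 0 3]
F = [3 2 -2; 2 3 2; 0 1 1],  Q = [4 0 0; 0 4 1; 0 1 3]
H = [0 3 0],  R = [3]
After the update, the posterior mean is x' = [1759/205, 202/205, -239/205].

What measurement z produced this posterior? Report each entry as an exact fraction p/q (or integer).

x̄ = F·x = [7, -2, -2]
P̄ = F·P·Fᵀ + Q = [68 36 2; 36 68 19; 2 19 10]
S = H·P̄·Hᵀ + R = [615]
K = P̄·Hᵀ·S⁻¹ = [36/205; 68/205; 19/205]
x' − x̄ = [324/205, 612/205, 171/205] = K·y
y = (KᵀK)⁻¹·Kᵀ·(x' − x̄) = [9]
z = y + H·x̄ = [9] + [-6] = [3]

z = [3]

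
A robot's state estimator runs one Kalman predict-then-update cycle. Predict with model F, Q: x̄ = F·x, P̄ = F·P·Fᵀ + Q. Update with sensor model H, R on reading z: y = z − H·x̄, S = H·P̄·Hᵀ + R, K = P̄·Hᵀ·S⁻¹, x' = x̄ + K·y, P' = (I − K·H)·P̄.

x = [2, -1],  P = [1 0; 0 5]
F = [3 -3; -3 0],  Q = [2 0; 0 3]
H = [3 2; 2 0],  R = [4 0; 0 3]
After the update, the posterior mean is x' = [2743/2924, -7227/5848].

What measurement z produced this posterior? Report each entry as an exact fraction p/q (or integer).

z = [1, 1]

x̄ = F·x = [9, -6]
P̄ = F·P·Fᵀ + Q = [56 -9; -9 12]
S = H·P̄·Hᵀ + R = [448 300; 300 227]
K = P̄·Hᵀ·S⁻¹ = [225/5848 647/1462; 4719/11696 -1791/2924]
x' − x̄ = [-23573/2924, 27861/5848] = K·y
y = (KᵀK)⁻¹·Kᵀ·(x' − x̄) = [-14, -17]
z = y + H·x̄ = [-14, -17] + [15, 18] = [1, 1]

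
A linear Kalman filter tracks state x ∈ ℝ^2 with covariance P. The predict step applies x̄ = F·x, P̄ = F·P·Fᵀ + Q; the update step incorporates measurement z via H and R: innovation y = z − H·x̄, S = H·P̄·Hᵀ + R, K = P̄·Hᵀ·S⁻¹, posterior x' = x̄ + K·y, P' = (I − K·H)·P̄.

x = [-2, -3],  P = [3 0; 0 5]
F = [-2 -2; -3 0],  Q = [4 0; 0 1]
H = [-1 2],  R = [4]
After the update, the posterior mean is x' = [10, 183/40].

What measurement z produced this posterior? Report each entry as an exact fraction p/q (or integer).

x̄ = F·x = [10, 6]
P̄ = F·P·Fᵀ + Q = [36 18; 18 28]
S = H·P̄·Hᵀ + R = [80]
K = P̄·Hᵀ·S⁻¹ = [0; 19/40]
x' − x̄ = [0, -57/40] = K·y
y = (KᵀK)⁻¹·Kᵀ·(x' − x̄) = [-3]
z = y + H·x̄ = [-3] + [2] = [-1]

z = [-1]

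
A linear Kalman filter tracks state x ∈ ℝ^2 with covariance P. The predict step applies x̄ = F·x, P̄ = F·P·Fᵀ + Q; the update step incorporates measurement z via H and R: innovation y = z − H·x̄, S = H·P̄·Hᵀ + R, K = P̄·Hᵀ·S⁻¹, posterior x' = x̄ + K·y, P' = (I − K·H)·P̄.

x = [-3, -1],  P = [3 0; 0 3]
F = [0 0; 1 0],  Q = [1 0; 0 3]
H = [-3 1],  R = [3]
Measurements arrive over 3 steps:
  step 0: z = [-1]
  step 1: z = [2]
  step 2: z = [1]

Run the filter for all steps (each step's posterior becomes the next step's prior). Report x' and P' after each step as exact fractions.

step 0: x̄ = F·x = [0, -3]
step 0: P̄ = F·P·Fᵀ + Q = [1 0; 0 6]
step 0: y = z − H·x̄ = [2]
step 0: S = H·P̄·Hᵀ + R = [18]
step 0: K = P̄·Hᵀ·S⁻¹ = [-1/6; 1/3]
step 0: x' = x̄ + K·y = [-1/3, -7/3]
step 0: P' = (I − K·H)·P̄ = [1/2 1; 1 4]
step 1: x̄ = F·x = [0, -1/3]
step 1: P̄ = F·P·Fᵀ + Q = [1 0; 0 7/2]
step 1: y = z − H·x̄ = [7/3]
step 1: S = H·P̄·Hᵀ + R = [31/2]
step 1: K = P̄·Hᵀ·S⁻¹ = [-6/31; 7/31]
step 1: x' = x̄ + K·y = [-14/31, 6/31]
step 1: P' = (I − K·H)·P̄ = [13/31 21/31; 21/31 84/31]
step 2: x̄ = F·x = [0, -14/31]
step 2: P̄ = F·P·Fᵀ + Q = [1 0; 0 106/31]
step 2: y = z − H·x̄ = [45/31]
step 2: S = H·P̄·Hᵀ + R = [478/31]
step 2: K = P̄·Hᵀ·S⁻¹ = [-93/478; 53/239]
step 2: x' = x̄ + K·y = [-135/478, -31/239]
step 2: P' = (I − K·H)·P̄ = [199/478 159/239; 159/239 636/239]

step 0: x' = [-1/3, -7/3], P' = [1/2 1; 1 4]
step 1: x' = [-14/31, 6/31], P' = [13/31 21/31; 21/31 84/31]
step 2: x' = [-135/478, -31/239], P' = [199/478 159/239; 159/239 636/239]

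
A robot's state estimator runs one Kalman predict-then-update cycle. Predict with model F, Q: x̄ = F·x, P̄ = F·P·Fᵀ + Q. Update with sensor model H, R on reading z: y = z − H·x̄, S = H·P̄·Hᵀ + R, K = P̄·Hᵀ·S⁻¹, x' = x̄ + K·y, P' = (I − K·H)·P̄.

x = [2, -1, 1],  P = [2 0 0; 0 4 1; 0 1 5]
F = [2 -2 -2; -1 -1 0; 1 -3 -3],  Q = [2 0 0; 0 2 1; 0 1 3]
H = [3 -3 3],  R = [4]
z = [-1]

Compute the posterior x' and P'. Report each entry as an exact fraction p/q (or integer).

x' = [82/109, -145/109, -262/109]
P' = [2088/1199 822/1199 -1030/1199; 822/1199 8944/1199 8146/1199; -1030/1199 8146/1199 9496/1199]

x̄ = F·x = [4, -1, 2]
P̄ = F·P·Fᵀ + Q = [54 6 70; 6 8 14; 70 14 104]
y = z − H·x̄ = [-22]
S = H·P̄·Hᵀ + R = [2398]
K = P̄·Hᵀ·S⁻¹ = [177/1199; 18/1199; 240/1199]
x' = x̄ + K·y = [82/109, -145/109, -262/109]
P' = (I − K·H)·P̄ = [2088/1199 822/1199 -1030/1199; 822/1199 8944/1199 8146/1199; -1030/1199 8146/1199 9496/1199]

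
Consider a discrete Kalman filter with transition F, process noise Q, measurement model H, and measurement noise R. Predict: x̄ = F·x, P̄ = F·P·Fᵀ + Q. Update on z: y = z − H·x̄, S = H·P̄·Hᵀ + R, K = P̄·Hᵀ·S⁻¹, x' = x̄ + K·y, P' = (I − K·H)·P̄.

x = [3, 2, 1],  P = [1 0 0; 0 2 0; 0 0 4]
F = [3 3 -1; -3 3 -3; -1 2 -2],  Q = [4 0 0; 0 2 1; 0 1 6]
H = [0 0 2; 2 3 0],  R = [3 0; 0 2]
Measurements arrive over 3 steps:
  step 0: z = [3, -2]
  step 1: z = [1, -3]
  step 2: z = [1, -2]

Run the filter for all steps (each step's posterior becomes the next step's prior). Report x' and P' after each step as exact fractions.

step 0: x̄ = F·x = [14, -6, -1]
step 0: P̄ = F·P·Fᵀ + Q = [35 21 17; 21 65 40; 17 40 31]
step 0: y = z − H·x̄ = [5, -12]
step 0: S = H·P̄·Hᵀ + R = [127 308; 308 979]
step 0: K = P̄·Hᵀ·S⁻¹ = [-698/2679 6419/29469; 484/2679 5459/29469; 402/893 14/893]
step 0: x' = x̄ + K·y = [297148/29469, -215702/29469, 949/893]
step 0: P' = (I − K·H)·P̄ = [438740/29469 -288214/29469 -349/893; -288214/29469 195782/29469 242/893; -349/893 242/893 603/893]
step 1: x̄ = F·x = [71007/9823, -544167/9823, -71926/2679]
step 1: P̄ = F·P·Fᵀ + Q = [227269/9823 -717885/9823 -29475/893; -717885/9823 3595175/9823 152552/893; -29475/893 152552/893 229198/2679]
step 1: y = z − H·x̄ = [146531/2679, 1461018/9823]
step 1: S = H·P̄·Hᵀ + R = [924829/2679 797412/893; 797412/893 24670677/9823]
step 1: K = P̄·Hᵀ·S⁻¹ = [-111355122/684054839 -22561301/2052164517; 80084436/684054839 230771209/684054839; 305021404/684054839 13157298/684054839]
step 1: x' = x̄ + K·y = [-2264453229/684054839, 809183867/684054839, 274883458/684054839]
step 1: P' = (I − K·H)·P̄ = [21524422372/2052164517 -4788218594/684054839 -167032683/684054839; -4788218594/684054839 3345993202/684054839 120126654/684054839; -167032683/684054839 120126654/684054839 457532106/684054839]
step 2: x̄ = F·x = [-4640691544/684054839, 8396260914/684054839, 3333054047/684054839]
step 2: P̄ = F·P·Fᵀ + Q = [11974458878/684054839 -33526055730/684054839 -15023904547/684054839; -33526055730/684054839 181192171192/684054839 85178782410/684054839; -15023904547/684054839 85178782410/684054839 132050904406/2052164517]
step 2: y = z − H·x̄ = [-5982053255/684054839, -17275509332/684054839]
step 2: S = H·P̄·Hᵀ + R = [534360111175/2052164517 450977076272/684054839; 450977076272/684054839 1277682817158/684054839]
step 2: K = P̄·Hᵀ·S⁻¹ = [-2802066652718/17689069675697 -215622307757/53067209027091; 2018370127236/17689069675697 5884899281270/17689069675697; 7886272724980/17689069675697 338232807204/17689069675697]
step 2: x' = x̄ + K·y = [-281055284200690/53067209027091, 50848868101042/17689069675697, 8682604800229/17689069675697]
step 2: P' = (I − K·H)·P̄ = [535542217123156/53067209027091 -119057297651314/17689069675697 -4203099979077/17689069675697; -119057297651314/17689069675697 83294797955056/17689069675697 3027555190854/17689069675697; -4203099979077/17689069675697 3027555190854/17689069675697 11829409087470/17689069675697]

step 0: x' = [297148/29469, -215702/29469, 949/893], P' = [438740/29469 -288214/29469 -349/893; -288214/29469 195782/29469 242/893; -349/893 242/893 603/893]
step 1: x' = [-2264453229/684054839, 809183867/684054839, 274883458/684054839], P' = [21524422372/2052164517 -4788218594/684054839 -167032683/684054839; -4788218594/684054839 3345993202/684054839 120126654/684054839; -167032683/684054839 120126654/684054839 457532106/684054839]
step 2: x' = [-281055284200690/53067209027091, 50848868101042/17689069675697, 8682604800229/17689069675697], P' = [535542217123156/53067209027091 -119057297651314/17689069675697 -4203099979077/17689069675697; -119057297651314/17689069675697 83294797955056/17689069675697 3027555190854/17689069675697; -4203099979077/17689069675697 3027555190854/17689069675697 11829409087470/17689069675697]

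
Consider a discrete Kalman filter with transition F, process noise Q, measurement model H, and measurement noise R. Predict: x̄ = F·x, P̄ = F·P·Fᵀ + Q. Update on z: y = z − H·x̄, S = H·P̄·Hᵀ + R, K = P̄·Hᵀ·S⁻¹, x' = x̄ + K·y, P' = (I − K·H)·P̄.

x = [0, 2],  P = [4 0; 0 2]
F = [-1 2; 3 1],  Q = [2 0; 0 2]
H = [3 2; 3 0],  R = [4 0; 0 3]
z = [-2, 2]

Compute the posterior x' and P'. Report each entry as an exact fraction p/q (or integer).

x' = [2194/3157, -5934/3157]
P' = [1020/3157 -1504/3157; -1504/3157 5288/3157]

x̄ = F·x = [4, 2]
P̄ = F·P·Fᵀ + Q = [14 -8; -8 40]
y = z − H·x̄ = [-18, -10]
S = H·P̄·Hᵀ + R = [194 78; 78 129]
K = P̄·Hᵀ·S⁻¹ = [13/3157 1020/3157; 1516/3157 -1504/3157]
x' = x̄ + K·y = [2194/3157, -5934/3157]
P' = (I − K·H)·P̄ = [1020/3157 -1504/3157; -1504/3157 5288/3157]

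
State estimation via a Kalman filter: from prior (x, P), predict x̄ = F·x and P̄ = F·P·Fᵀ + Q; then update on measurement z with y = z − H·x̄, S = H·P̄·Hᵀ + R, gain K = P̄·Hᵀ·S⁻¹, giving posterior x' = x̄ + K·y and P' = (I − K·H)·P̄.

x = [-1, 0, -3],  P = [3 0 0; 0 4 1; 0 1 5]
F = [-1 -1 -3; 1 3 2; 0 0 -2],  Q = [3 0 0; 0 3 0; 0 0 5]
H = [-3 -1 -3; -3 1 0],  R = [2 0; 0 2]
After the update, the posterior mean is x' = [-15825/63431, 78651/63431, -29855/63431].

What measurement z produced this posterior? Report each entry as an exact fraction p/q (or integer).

z = [1, 2]

x̄ = F·x = [10, -7, 6]
P̄ = F·P·Fᵀ + Q = [61 -56 32; -56 74 -26; 32 -26 25]
S = H·P̄·Hᵀ + R = [934 841; 841 961]
K = P̄·Hᵀ·S⁻¹ = [-13304/190293 -35683/190293; -38230/190293 81376/190293; -36743/190293 7997/190293]
x' − x̄ = [-650135/63431, 522668/63431, -410441/63431] = K·y
y = (KᵀK)⁻¹·Kᵀ·(x' − x̄) = [42, 39]
z = y + H·x̄ = [42, 39] + [-41, -37] = [1, 2]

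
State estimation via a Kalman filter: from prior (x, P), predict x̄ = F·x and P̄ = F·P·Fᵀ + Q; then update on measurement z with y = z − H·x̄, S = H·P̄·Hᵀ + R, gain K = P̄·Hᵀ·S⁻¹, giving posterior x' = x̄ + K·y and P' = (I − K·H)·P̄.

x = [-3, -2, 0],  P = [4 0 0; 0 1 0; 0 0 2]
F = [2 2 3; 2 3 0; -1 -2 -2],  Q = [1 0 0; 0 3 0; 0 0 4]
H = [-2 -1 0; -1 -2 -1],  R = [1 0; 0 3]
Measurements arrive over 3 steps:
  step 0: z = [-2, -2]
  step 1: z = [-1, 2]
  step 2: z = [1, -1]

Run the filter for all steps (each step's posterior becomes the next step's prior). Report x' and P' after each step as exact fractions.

step 0: x̄ = F·x = [-10, -12, 7]
step 0: P̄ = F·P·Fᵀ + Q = [39 22 -24; 22 28 -14; -24 -14 20]
step 0: y = z − H·x̄ = [-34, -29]
step 0: S = H·P̄·Hᵀ + R = [273 182; 182 158]
step 0: K = P̄·Hᵀ·S⁻¹ = [-2531/5005 23/110; 136/5005 -24/55; 1986/5005 -14/55]
step 0: x' = x̄ + K·y = [11311/10010, -1348/5005, 4457/5005]
step 0: P' = (I − K·H)·P̄ = [7677/10010 -5146/5005 3314/5005; -5146/5005 10156/5005 -8614/5005; 3314/5005 -8614/5005 17736/5005]
step 1: x̄ = F·x = [21986/5005, 559/385, -23747/10010]
step 1: P̄ = F·P·Fᵀ + Q = [115839/5005 -2524/385 -60899/5005; -2524/385 4617/385 449/385; -60899/5005 449/385 118373/10010]
step 1: y = z − H·x̄ = [46234/5005, 69313/10010]
step 1: S = H·P̄·Hᵀ + R = [397134/5005 71699/5005; 71699/5005 400853/10010]
step 1: K = P̄·Hᵀ·S⁻¹ = [-8116693/14876210 1848299/7438105; 623041/5950484 -1492979/2975242; 4786391/14876210 -1225808/7438105]
step 1: x' = x̄ + K·y = [15966497/14876210, -6280721/5950484, -8052569/14876210]
step 1: P' = (I − K·H)·P̄ = [6954702/7438105 -3940423/2975242 7202516/7438105; -3940423/2975242 15138651/5950484 -6719291/2975242; 7202516/7438105 -6719291/2975242 30071363/7438105]
step 2: x̄ = F·x = [-11814159/7438105, -30344827/29752420, 15771123/7438105]
step 2: P̄ = F·P·Fᵀ + Q = [187635437/7438105 -65120836/7438105 -93359829/7438105; -65120836/7438105 408921027/29752420 13487417/7438105; -93359829/7438105 13487417/7438105 87705843/7438105]
step 2: y = z − H·x̄ = [-95105679/29752420, -37307109/14876210]
step 2: S = H·P̄·Hᵀ + R = [2398907063/29752420 161789933/14876210; 161789933/14876210 313323288/7438105]
step 2: K = P̄·Hᵀ·S⁻¹ = [-53823764640/97532565911 25092083628/97532565911; 11368256521/97532565911 -50507747122/97532565911; 30116512000/97532565911 -14412434106/97532565911]
step 2: x' = x̄ + K·y = [-45789266247/97532565911, -9148786568/97532565911, 146674238646/97532565911]
step 2: P' = (I − K·H)·P̄ = [94736427139/97532565911 -135649089638/97532565911 101285501253/97532565911; -135649089638/97532565911 259929922755/97532565911 -232687514506/97532565911; 101285501253/97532565911 -232687514506/97532565911 407326830077/97532565911]

step 0: x' = [11311/10010, -1348/5005, 4457/5005], P' = [7677/10010 -5146/5005 3314/5005; -5146/5005 10156/5005 -8614/5005; 3314/5005 -8614/5005 17736/5005]
step 1: x' = [15966497/14876210, -6280721/5950484, -8052569/14876210], P' = [6954702/7438105 -3940423/2975242 7202516/7438105; -3940423/2975242 15138651/5950484 -6719291/2975242; 7202516/7438105 -6719291/2975242 30071363/7438105]
step 2: x' = [-45789266247/97532565911, -9148786568/97532565911, 146674238646/97532565911], P' = [94736427139/97532565911 -135649089638/97532565911 101285501253/97532565911; -135649089638/97532565911 259929922755/97532565911 -232687514506/97532565911; 101285501253/97532565911 -232687514506/97532565911 407326830077/97532565911]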